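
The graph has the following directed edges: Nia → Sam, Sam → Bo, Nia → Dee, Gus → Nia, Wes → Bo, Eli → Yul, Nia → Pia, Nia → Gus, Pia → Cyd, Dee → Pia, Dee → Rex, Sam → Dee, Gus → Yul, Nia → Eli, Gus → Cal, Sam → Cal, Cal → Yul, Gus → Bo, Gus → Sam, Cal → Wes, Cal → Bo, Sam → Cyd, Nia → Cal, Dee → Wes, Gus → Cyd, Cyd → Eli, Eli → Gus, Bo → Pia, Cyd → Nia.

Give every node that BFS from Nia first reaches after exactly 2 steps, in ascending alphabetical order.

Bo, Cyd, Rex, Wes, Yul

Level 0: Nia
Level 1: Cal, Dee, Eli, Gus, Pia, Sam
Level 2: Bo, Cyd, Rex, Wes, Yul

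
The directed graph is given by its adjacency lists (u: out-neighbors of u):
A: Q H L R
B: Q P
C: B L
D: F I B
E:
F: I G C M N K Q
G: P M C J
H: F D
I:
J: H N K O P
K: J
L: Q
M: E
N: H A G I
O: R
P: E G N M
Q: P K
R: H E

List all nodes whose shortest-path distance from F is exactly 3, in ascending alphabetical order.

Level 0: F
Level 1: C, G, I, K, M, N, Q
Level 2: A, B, E, H, J, L, P
Level 3: D, O, R

D, O, R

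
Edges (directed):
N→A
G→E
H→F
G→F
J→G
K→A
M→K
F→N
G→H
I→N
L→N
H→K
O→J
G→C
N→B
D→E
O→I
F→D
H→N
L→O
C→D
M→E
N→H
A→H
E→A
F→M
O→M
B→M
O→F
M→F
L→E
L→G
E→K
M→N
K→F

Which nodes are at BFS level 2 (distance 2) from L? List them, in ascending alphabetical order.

Level 0: L
Level 1: E, G, N, O
Level 2: A, B, C, F, H, I, J, K, M
Level 3: D

A, B, C, F, H, I, J, K, M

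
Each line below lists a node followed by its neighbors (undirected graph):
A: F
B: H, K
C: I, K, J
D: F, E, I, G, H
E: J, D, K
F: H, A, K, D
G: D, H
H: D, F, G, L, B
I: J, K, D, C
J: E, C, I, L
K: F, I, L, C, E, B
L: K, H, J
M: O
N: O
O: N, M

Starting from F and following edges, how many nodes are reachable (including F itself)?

BFS from F visits: F, K, H, D, A, L, I, E, C, B, G, J
Reachable nodes: 12 of 15 total.

12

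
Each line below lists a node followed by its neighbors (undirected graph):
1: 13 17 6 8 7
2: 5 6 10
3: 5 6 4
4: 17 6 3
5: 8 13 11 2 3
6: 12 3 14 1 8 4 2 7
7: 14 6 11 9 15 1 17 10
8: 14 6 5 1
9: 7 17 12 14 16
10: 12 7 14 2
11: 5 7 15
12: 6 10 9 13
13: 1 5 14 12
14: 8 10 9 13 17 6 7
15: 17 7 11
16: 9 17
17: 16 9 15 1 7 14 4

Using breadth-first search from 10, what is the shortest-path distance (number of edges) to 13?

2

Level 0: 10
Level 1: 2, 7, 12, 14
Level 2: 1, 5, 6, 8, 9, 11, 13, 15, 17
Level 3: 3, 4, 16
13 first appears at level 2.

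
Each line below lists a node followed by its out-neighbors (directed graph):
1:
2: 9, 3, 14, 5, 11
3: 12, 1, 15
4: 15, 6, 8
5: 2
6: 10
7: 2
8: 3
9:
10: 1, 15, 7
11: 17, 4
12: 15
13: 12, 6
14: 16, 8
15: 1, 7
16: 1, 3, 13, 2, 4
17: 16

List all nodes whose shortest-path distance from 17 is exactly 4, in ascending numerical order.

Level 0: 17
Level 1: 16
Level 2: 1, 2, 3, 4, 13
Level 3: 5, 6, 8, 9, 11, 12, 14, 15
Level 4: 7, 10

7, 10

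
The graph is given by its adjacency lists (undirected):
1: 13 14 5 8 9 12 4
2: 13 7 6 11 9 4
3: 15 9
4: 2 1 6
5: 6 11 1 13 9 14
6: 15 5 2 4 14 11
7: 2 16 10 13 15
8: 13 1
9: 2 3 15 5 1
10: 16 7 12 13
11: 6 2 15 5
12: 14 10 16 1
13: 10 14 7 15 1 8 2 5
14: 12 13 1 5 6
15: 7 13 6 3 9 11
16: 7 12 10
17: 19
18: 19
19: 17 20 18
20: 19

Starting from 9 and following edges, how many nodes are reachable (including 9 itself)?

BFS from 9 visits: 9, 15, 5, 3, 2, 1, 13, 11, 7, 6, 14, 4, 12, 8, 10, 16
Reachable nodes: 16 of 20 total.

16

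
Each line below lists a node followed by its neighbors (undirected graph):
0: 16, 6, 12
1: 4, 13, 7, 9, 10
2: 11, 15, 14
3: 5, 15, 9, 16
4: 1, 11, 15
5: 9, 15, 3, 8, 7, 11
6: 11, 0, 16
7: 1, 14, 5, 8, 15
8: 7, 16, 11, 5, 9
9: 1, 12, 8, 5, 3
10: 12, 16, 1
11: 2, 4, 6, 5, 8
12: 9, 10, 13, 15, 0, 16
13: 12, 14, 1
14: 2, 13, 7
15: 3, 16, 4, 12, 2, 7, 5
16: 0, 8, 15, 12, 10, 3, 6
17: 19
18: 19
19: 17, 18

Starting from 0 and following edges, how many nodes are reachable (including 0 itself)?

17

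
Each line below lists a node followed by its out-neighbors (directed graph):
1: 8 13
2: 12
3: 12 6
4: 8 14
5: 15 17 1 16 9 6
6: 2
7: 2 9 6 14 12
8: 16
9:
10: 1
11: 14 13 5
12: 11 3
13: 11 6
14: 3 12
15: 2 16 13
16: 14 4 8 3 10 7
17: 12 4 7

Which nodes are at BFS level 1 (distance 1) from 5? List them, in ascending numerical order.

1, 6, 9, 15, 16, 17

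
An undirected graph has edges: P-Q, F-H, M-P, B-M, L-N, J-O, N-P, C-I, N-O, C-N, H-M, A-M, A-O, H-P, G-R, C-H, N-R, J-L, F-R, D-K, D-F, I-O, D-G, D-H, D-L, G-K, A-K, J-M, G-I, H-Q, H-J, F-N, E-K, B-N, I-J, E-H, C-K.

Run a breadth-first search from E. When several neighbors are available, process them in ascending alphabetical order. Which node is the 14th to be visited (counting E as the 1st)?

N

Visit E; enqueue H, K → queue [H, K]
Visit H; enqueue C, D, F, J, M, P, Q → queue [K, C, D, F, J, M, P, Q]
Visit K; enqueue A, G → queue [C, D, F, J, M, P, Q, A, G]
Visit C; enqueue I, N → queue [D, F, J, M, P, Q, A, G, I, N]
Visit D; enqueue L → queue [F, J, M, P, Q, A, G, I, N, L]
Visit F; enqueue R → queue [J, M, P, Q, A, G, I, N, L, R]
Visit J; enqueue O → queue [M, P, Q, A, G, I, N, L, R, O]
Visit M; enqueue B → queue [P, Q, A, G, I, N, L, R, O, B]
Visit P → queue [Q, A, G, I, N, L, R, O, B]
Visit Q → queue [A, G, I, N, L, R, O, B]
Visit A → queue [G, I, N, L, R, O, B]
Visit G → queue [I, N, L, R, O, B]
Visit I → queue [N, L, R, O, B]
Visit N → queue [L, R, O, B]
Visit L → queue [R, O, B]
Visit R → queue [O, B]
Visit O → queue [B]
Visit B → queue []

Visit order: E, H, K, C, D, F, J, M, P, Q, A, G, I, N, L, R, O, B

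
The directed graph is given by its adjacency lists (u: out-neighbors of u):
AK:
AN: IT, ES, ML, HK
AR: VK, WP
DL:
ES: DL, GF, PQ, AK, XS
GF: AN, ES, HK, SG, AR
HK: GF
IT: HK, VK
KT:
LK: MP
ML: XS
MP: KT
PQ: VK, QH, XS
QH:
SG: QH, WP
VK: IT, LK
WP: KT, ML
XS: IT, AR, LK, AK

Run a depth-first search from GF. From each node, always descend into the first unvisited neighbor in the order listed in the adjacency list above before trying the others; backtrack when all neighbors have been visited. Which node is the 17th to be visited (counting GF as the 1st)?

Visit GF
GF → AN
AN → IT
IT → HK
IT → VK
VK → LK
LK → MP
MP → KT
AN → ES
ES → DL
ES → PQ
PQ → QH
PQ → XS
XS → AR
AR → WP
WP → ML
XS → AK
GF → SG

Visit order: GF, AN, IT, HK, VK, LK, MP, KT, ES, DL, PQ, QH, XS, AR, WP, ML, AK, SG

AK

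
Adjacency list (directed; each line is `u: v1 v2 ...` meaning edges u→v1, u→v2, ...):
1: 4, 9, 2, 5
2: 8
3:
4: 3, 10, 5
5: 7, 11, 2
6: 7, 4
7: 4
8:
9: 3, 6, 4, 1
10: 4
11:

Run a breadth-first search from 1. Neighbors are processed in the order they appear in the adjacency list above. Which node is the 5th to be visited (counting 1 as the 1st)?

5

Visit 1; enqueue 4, 9, 2, 5 → queue [4, 9, 2, 5]
Visit 4; enqueue 3, 10 → queue [9, 2, 5, 3, 10]
Visit 9; enqueue 6 → queue [2, 5, 3, 10, 6]
Visit 2; enqueue 8 → queue [5, 3, 10, 6, 8]
Visit 5; enqueue 7, 11 → queue [3, 10, 6, 8, 7, 11]
Visit 3 → queue [10, 6, 8, 7, 11]
Visit 10 → queue [6, 8, 7, 11]
Visit 6 → queue [8, 7, 11]
Visit 8 → queue [7, 11]
Visit 7 → queue [11]
Visit 11 → queue []

Visit order: 1, 4, 9, 2, 5, 3, 10, 6, 8, 7, 11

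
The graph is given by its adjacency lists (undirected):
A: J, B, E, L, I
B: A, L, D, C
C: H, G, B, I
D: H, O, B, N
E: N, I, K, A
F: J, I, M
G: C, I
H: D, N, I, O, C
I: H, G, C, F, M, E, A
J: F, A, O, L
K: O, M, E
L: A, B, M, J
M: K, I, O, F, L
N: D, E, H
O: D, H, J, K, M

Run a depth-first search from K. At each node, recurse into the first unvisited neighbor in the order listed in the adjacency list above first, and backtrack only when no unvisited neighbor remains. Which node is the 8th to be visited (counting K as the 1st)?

G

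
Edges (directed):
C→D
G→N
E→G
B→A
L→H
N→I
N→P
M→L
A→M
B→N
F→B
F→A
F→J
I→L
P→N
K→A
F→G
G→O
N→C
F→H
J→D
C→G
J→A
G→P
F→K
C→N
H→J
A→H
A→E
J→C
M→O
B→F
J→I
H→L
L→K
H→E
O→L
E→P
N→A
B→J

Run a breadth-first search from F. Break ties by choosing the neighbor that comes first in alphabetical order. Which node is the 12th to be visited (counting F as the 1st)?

P

Visit F; enqueue A, B, G, H, J, K → queue [A, B, G, H, J, K]
Visit A; enqueue E, M → queue [B, G, H, J, K, E, M]
Visit B; enqueue N → queue [G, H, J, K, E, M, N]
Visit G; enqueue O, P → queue [H, J, K, E, M, N, O, P]
Visit H; enqueue L → queue [J, K, E, M, N, O, P, L]
Visit J; enqueue C, D, I → queue [K, E, M, N, O, P, L, C, D, I]
Visit K → queue [E, M, N, O, P, L, C, D, I]
Visit E → queue [M, N, O, P, L, C, D, I]
Visit M → queue [N, O, P, L, C, D, I]
Visit N → queue [O, P, L, C, D, I]
Visit O → queue [P, L, C, D, I]
Visit P → queue [L, C, D, I]
Visit L → queue [C, D, I]
Visit C → queue [D, I]
Visit D → queue [I]
Visit I → queue []

Visit order: F, A, B, G, H, J, K, E, M, N, O, P, L, C, D, I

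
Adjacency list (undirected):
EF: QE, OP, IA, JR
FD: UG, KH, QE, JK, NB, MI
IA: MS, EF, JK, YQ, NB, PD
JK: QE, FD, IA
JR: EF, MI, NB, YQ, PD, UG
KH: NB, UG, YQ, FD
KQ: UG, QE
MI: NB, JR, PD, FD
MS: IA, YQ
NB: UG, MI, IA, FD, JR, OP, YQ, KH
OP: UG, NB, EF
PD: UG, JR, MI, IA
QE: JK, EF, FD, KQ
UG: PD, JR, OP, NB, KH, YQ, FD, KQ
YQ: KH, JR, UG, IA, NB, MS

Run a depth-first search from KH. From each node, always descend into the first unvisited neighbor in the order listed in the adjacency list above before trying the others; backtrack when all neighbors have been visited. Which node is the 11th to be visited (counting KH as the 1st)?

IA

Visit KH
KH → NB
NB → UG
UG → PD
PD → JR
JR → EF
EF → QE
QE → JK
JK → FD
FD → MI
JK → IA
IA → MS
MS → YQ
QE → KQ
EF → OP

Visit order: KH, NB, UG, PD, JR, EF, QE, JK, FD, MI, IA, MS, YQ, KQ, OP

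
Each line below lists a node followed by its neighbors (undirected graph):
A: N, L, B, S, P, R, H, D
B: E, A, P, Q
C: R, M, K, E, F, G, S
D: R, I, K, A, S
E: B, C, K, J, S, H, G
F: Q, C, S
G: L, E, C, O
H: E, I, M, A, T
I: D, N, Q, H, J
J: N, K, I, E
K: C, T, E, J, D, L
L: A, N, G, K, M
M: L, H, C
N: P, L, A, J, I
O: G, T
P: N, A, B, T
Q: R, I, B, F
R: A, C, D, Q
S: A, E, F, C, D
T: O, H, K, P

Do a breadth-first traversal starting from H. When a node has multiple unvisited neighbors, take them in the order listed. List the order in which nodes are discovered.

Visit H; enqueue E, I, M, A, T → queue [E, I, M, A, T]
Visit E; enqueue B, C, K, J, S, G → queue [I, M, A, T, B, C, K, J, S, G]
Visit I; enqueue D, N, Q → queue [M, A, T, B, C, K, J, S, G, D, N, Q]
Visit M; enqueue L → queue [A, T, B, C, K, J, S, G, D, N, Q, L]
Visit A; enqueue P, R → queue [T, B, C, K, J, S, G, D, N, Q, L, P, R]
Visit T; enqueue O → queue [B, C, K, J, S, G, D, N, Q, L, P, R, O]
Visit B → queue [C, K, J, S, G, D, N, Q, L, P, R, O]
Visit C; enqueue F → queue [K, J, S, G, D, N, Q, L, P, R, O, F]
Visit K → queue [J, S, G, D, N, Q, L, P, R, O, F]
Visit J → queue [S, G, D, N, Q, L, P, R, O, F]
Visit S → queue [G, D, N, Q, L, P, R, O, F]
Visit G → queue [D, N, Q, L, P, R, O, F]
Visit D → queue [N, Q, L, P, R, O, F]
Visit N → queue [Q, L, P, R, O, F]
Visit Q → queue [L, P, R, O, F]
Visit L → queue [P, R, O, F]
Visit P → queue [R, O, F]
Visit R → queue [O, F]
Visit O → queue [F]
Visit F → queue []

H → E → I → M → A → T → B → C → K → J → S → G → D → N → Q → L → P → R → O → F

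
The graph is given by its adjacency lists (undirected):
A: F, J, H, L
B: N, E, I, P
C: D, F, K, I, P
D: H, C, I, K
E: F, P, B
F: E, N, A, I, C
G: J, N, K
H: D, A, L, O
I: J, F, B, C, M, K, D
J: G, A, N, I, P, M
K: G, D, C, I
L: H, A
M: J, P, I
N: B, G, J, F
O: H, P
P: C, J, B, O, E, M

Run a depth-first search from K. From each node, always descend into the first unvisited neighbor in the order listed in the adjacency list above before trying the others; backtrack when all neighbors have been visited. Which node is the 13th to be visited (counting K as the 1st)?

Visit K
K → G
G → J
J → A
A → F
F → E
E → P
P → C
C → D
D → H
H → L
H → O
D → I
I → B
B → N
I → M

Visit order: K, G, J, A, F, E, P, C, D, H, L, O, I, B, N, M

I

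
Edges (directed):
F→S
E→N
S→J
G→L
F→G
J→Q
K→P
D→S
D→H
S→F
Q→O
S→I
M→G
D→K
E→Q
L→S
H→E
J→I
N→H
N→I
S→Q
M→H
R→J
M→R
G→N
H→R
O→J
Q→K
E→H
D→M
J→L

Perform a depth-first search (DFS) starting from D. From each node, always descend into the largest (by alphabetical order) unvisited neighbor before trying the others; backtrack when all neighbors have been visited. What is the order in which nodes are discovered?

D → S → Q → O → J → L → I → K → P → F → G → N → H → R → E → M

Visit D
D → S
S → Q
Q → O
O → J
J → L
J → I
Q → K
K → P
S → F
F → G
G → N
N → H
H → R
H → E
D → M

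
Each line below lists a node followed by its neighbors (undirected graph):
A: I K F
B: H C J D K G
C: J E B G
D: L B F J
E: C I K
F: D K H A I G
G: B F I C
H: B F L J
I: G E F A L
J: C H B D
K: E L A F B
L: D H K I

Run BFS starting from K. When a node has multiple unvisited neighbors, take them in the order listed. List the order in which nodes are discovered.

Visit K; enqueue E, L, A, F, B → queue [E, L, A, F, B]
Visit E; enqueue C, I → queue [L, A, F, B, C, I]
Visit L; enqueue D, H → queue [A, F, B, C, I, D, H]
Visit A → queue [F, B, C, I, D, H]
Visit F; enqueue G → queue [B, C, I, D, H, G]
Visit B; enqueue J → queue [C, I, D, H, G, J]
Visit C → queue [I, D, H, G, J]
Visit I → queue [D, H, G, J]
Visit D → queue [H, G, J]
Visit H → queue [G, J]
Visit G → queue [J]
Visit J → queue []

K -> E -> L -> A -> F -> B -> C -> I -> D -> H -> G -> J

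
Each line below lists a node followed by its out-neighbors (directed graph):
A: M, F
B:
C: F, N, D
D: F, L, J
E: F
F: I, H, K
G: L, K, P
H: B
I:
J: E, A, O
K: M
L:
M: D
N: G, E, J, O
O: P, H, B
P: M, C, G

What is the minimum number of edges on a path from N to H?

2

Level 0: N
Level 1: E, G, J, O
Level 2: A, B, F, H, K, L, P
Level 3: C, I, M
Level 4: D
H first appears at level 2.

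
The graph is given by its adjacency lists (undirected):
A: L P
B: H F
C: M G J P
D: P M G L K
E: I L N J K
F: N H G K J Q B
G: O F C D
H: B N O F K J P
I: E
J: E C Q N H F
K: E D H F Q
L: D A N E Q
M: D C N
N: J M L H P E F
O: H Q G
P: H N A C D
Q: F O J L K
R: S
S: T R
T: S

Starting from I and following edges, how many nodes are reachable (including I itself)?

BFS from I visits: I, E, N, L, K, J, P, M, H, F, Q, D, A, C, O, B, G
Reachable nodes: 17 of 20 total.

17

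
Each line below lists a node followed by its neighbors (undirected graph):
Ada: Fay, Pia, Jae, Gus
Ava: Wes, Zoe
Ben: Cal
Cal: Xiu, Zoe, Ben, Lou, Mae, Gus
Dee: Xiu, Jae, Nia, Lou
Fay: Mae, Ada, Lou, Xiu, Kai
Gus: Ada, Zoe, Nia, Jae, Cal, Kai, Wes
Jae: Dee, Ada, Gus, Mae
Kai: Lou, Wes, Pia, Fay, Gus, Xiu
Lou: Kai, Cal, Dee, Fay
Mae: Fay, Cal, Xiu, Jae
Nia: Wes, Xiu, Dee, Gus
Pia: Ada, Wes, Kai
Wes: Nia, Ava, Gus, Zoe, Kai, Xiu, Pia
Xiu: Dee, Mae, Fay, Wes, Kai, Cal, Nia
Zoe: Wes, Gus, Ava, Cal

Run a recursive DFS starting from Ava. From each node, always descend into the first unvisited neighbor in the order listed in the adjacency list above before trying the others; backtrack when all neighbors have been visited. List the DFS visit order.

Visit Ava
Ava → Wes
Wes → Nia
Nia → Xiu
Xiu → Dee
Dee → Jae
Jae → Ada
Ada → Fay
Fay → Mae
Mae → Cal
Cal → Zoe
Zoe → Gus
Gus → Kai
Kai → Lou
Kai → Pia
Cal → Ben

Ava, Wes, Nia, Xiu, Dee, Jae, Ada, Fay, Mae, Cal, Zoe, Gus, Kai, Lou, Pia, Ben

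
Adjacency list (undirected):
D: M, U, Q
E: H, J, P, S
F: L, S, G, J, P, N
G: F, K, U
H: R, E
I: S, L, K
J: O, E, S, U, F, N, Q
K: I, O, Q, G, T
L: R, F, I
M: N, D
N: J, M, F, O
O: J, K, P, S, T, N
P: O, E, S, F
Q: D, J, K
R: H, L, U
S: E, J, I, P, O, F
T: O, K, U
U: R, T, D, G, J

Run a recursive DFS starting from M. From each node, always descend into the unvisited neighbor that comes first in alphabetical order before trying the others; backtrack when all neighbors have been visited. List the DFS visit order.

M, D, Q, J, E, H, R, L, F, G, K, I, S, O, N, P, T, U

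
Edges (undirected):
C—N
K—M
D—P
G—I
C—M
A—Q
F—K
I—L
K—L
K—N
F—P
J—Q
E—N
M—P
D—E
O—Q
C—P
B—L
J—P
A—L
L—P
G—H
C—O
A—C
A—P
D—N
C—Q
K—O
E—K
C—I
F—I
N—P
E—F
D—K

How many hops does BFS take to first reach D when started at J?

Level 0: J
Level 1: P, Q
Level 2: A, C, D, F, L, M, N, O
Level 3: B, E, I, K
Level 4: G
Level 5: H
D first appears at level 2.

2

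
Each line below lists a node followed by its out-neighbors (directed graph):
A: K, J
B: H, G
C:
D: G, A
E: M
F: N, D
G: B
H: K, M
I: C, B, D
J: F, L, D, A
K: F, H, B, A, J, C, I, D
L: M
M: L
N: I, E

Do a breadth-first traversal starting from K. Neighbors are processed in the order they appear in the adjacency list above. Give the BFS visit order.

K -> F -> H -> B -> A -> J -> C -> I -> D -> N -> M -> G -> L -> E

Visit K; enqueue F, H, B, A, J, C, I, D → queue [F, H, B, A, J, C, I, D]
Visit F; enqueue N → queue [H, B, A, J, C, I, D, N]
Visit H; enqueue M → queue [B, A, J, C, I, D, N, M]
Visit B; enqueue G → queue [A, J, C, I, D, N, M, G]
Visit A → queue [J, C, I, D, N, M, G]
Visit J; enqueue L → queue [C, I, D, N, M, G, L]
Visit C → queue [I, D, N, M, G, L]
Visit I → queue [D, N, M, G, L]
Visit D → queue [N, M, G, L]
Visit N; enqueue E → queue [M, G, L, E]
Visit M → queue [G, L, E]
Visit G → queue [L, E]
Visit L → queue [E]
Visit E → queue []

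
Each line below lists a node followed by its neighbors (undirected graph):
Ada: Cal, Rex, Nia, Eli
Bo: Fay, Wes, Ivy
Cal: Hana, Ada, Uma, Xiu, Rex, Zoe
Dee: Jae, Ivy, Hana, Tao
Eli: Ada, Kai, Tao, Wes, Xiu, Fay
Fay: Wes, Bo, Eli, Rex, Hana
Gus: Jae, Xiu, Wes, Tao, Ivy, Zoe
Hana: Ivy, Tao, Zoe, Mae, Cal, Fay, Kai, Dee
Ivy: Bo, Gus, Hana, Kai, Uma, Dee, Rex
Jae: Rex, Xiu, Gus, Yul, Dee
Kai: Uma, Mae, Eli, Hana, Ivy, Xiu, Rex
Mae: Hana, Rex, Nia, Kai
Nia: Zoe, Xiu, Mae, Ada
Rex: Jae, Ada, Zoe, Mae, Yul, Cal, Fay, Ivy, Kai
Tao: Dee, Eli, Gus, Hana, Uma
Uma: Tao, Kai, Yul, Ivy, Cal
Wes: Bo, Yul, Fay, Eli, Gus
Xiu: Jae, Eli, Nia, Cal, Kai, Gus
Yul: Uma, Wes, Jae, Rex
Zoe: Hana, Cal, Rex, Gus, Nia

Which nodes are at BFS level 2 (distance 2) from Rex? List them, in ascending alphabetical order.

Bo, Dee, Eli, Gus, Hana, Nia, Uma, Wes, Xiu

Level 0: Rex
Level 1: Ada, Cal, Fay, Ivy, Jae, Kai, Mae, Yul, Zoe
Level 2: Bo, Dee, Eli, Gus, Hana, Nia, Uma, Wes, Xiu
Level 3: Tao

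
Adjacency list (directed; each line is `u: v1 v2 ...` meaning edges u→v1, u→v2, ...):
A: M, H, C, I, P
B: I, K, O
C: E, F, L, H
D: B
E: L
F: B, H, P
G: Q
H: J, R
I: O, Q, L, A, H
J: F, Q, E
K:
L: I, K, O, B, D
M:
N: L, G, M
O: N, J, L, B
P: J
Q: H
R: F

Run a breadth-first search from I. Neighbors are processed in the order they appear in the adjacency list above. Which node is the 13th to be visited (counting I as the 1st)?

C

Visit I; enqueue O, Q, L, A, H → queue [O, Q, L, A, H]
Visit O; enqueue N, J, B → queue [Q, L, A, H, N, J, B]
Visit Q → queue [L, A, H, N, J, B]
Visit L; enqueue K, D → queue [A, H, N, J, B, K, D]
Visit A; enqueue M, C, P → queue [H, N, J, B, K, D, M, C, P]
Visit H; enqueue R → queue [N, J, B, K, D, M, C, P, R]
Visit N; enqueue G → queue [J, B, K, D, M, C, P, R, G]
Visit J; enqueue F, E → queue [B, K, D, M, C, P, R, G, F, E]
Visit B → queue [K, D, M, C, P, R, G, F, E]
Visit K → queue [D, M, C, P, R, G, F, E]
Visit D → queue [M, C, P, R, G, F, E]
Visit M → queue [C, P, R, G, F, E]
Visit C → queue [P, R, G, F, E]
Visit P → queue [R, G, F, E]
Visit R → queue [G, F, E]
Visit G → queue [F, E]
Visit F → queue [E]
Visit E → queue []

Visit order: I, O, Q, L, A, H, N, J, B, K, D, M, C, P, R, G, F, E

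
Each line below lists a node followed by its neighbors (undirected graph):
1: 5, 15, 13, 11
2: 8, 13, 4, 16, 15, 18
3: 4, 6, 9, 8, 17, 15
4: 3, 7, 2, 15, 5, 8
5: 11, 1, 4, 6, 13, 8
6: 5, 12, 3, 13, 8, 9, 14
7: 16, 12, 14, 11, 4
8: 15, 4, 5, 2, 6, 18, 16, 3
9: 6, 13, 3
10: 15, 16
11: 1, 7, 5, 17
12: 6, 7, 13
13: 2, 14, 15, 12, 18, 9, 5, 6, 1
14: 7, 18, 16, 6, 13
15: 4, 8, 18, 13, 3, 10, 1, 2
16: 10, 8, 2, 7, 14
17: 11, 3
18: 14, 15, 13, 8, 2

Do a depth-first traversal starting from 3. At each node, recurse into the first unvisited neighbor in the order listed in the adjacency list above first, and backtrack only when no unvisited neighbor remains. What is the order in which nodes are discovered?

3 -> 4 -> 7 -> 16 -> 10 -> 15 -> 8 -> 5 -> 11 -> 1 -> 13 -> 2 -> 18 -> 14 -> 6 -> 12 -> 9 -> 17

Visit 3
3 → 4
4 → 7
7 → 16
16 → 10
10 → 15
15 → 8
8 → 5
5 → 11
11 → 1
1 → 13
13 → 2
2 → 18
18 → 14
14 → 6
6 → 12
6 → 9
11 → 17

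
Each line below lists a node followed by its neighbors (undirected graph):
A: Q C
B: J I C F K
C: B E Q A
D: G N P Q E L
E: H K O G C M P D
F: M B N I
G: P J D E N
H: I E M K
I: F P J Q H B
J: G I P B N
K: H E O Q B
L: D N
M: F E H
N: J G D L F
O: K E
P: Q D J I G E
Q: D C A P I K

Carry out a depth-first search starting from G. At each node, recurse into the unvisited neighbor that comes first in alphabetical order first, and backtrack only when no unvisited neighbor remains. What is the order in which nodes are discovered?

G, D, E, C, A, Q, I, B, F, M, H, K, O, N, J, P, L

Visit G
G → D
D → E
E → C
C → A
A → Q
Q → I
I → B
B → F
F → M
M → H
H → K
K → O
F → N
N → J
J → P
N → L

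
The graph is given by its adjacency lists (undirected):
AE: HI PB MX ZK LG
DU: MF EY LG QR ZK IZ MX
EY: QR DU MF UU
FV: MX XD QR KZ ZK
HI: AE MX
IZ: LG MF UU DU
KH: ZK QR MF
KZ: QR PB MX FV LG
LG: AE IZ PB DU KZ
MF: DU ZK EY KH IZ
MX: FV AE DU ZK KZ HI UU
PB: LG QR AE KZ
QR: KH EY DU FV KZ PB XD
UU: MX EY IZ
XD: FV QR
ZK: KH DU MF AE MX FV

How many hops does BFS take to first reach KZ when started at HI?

Level 0: HI
Level 1: AE, MX
Level 2: DU, FV, KZ, LG, PB, UU, ZK
Level 3: EY, IZ, KH, MF, QR, XD
KZ first appears at level 2.

2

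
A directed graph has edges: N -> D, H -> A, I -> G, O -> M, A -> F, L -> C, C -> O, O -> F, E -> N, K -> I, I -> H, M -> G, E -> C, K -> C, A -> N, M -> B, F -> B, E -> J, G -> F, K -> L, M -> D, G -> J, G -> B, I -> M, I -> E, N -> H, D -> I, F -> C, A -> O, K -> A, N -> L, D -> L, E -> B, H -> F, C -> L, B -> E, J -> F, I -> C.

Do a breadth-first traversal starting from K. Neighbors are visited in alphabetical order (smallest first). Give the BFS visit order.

K → A → C → I → L → F → N → O → E → G → H → M → B → D → J

Visit K; enqueue A, C, I, L → queue [A, C, I, L]
Visit A; enqueue F, N, O → queue [C, I, L, F, N, O]
Visit C → queue [I, L, F, N, O]
Visit I; enqueue E, G, H, M → queue [L, F, N, O, E, G, H, M]
Visit L → queue [F, N, O, E, G, H, M]
Visit F; enqueue B → queue [N, O, E, G, H, M, B]
Visit N; enqueue D → queue [O, E, G, H, M, B, D]
Visit O → queue [E, G, H, M, B, D]
Visit E; enqueue J → queue [G, H, M, B, D, J]
Visit G → queue [H, M, B, D, J]
Visit H → queue [M, B, D, J]
Visit M → queue [B, D, J]
Visit B → queue [D, J]
Visit D → queue [J]
Visit J → queue []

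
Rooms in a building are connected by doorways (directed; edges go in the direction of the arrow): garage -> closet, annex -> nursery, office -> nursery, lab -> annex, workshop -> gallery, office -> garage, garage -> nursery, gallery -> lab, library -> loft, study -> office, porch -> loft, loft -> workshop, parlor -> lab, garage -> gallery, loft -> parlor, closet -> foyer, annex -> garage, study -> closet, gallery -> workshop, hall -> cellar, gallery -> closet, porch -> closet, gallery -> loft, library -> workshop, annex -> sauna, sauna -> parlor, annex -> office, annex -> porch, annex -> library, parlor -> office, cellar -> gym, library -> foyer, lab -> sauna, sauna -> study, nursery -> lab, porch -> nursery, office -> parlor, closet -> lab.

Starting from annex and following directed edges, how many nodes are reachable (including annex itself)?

15

BFS from annex visits: annex, garage, library, nursery, office, porch, sauna, closet, gallery, foyer, loft, workshop, lab, parlor, study
Reachable nodes: 15 of 18 total.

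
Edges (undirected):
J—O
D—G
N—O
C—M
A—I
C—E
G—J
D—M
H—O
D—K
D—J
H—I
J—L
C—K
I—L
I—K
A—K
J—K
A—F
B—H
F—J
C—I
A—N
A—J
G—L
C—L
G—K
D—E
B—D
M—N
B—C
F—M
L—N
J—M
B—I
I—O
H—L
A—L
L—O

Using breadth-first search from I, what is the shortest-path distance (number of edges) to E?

Level 0: I
Level 1: A, B, C, H, K, L, O
Level 2: D, E, F, G, J, M, N
E first appears at level 2.

2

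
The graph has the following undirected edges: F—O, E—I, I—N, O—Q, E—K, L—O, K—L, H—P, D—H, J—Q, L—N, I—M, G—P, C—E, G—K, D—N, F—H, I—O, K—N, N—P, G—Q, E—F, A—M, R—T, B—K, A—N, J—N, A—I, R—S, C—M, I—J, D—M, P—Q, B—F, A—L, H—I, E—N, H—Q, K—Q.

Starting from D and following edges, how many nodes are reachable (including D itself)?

17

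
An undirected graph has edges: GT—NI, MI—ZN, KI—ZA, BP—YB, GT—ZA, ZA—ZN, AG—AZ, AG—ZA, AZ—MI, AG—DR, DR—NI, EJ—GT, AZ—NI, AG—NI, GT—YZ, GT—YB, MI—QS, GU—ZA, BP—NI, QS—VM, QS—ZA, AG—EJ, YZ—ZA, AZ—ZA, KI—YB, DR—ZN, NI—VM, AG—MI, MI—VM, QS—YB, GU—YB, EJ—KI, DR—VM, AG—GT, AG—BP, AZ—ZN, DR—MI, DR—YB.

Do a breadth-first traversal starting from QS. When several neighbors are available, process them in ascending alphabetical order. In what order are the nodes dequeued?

Visit QS; enqueue MI, VM, YB, ZA → queue [MI, VM, YB, ZA]
Visit MI; enqueue AG, AZ, DR, ZN → queue [VM, YB, ZA, AG, AZ, DR, ZN]
Visit VM; enqueue NI → queue [YB, ZA, AG, AZ, DR, ZN, NI]
Visit YB; enqueue BP, GT, GU, KI → queue [ZA, AG, AZ, DR, ZN, NI, BP, GT, GU, KI]
Visit ZA; enqueue YZ → queue [AG, AZ, DR, ZN, NI, BP, GT, GU, KI, YZ]
Visit AG; enqueue EJ → queue [AZ, DR, ZN, NI, BP, GT, GU, KI, YZ, EJ]
Visit AZ → queue [DR, ZN, NI, BP, GT, GU, KI, YZ, EJ]
Visit DR → queue [ZN, NI, BP, GT, GU, KI, YZ, EJ]
Visit ZN → queue [NI, BP, GT, GU, KI, YZ, EJ]
Visit NI → queue [BP, GT, GU, KI, YZ, EJ]
Visit BP → queue [GT, GU, KI, YZ, EJ]
Visit GT → queue [GU, KI, YZ, EJ]
Visit GU → queue [KI, YZ, EJ]
Visit KI → queue [YZ, EJ]
Visit YZ → queue [EJ]
Visit EJ → queue []

QS, MI, VM, YB, ZA, AG, AZ, DR, ZN, NI, BP, GT, GU, KI, YZ, EJ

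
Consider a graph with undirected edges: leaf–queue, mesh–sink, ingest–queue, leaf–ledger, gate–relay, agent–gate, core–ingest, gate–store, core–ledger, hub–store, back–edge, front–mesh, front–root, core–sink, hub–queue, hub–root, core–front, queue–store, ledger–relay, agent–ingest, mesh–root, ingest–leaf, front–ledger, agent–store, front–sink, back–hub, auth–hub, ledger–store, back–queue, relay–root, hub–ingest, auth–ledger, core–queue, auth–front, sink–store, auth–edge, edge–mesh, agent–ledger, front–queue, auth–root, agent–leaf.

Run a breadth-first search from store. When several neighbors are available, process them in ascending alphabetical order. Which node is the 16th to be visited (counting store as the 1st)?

mesh

Visit store; enqueue agent, gate, hub, ledger, queue, sink → queue [agent, gate, hub, ledger, queue, sink]
Visit agent; enqueue ingest, leaf → queue [gate, hub, ledger, queue, sink, ingest, leaf]
Visit gate; enqueue relay → queue [hub, ledger, queue, sink, ingest, leaf, relay]
Visit hub; enqueue auth, back, root → queue [ledger, queue, sink, ingest, leaf, relay, auth, back, root]
Visit ledger; enqueue core, front → queue [queue, sink, ingest, leaf, relay, auth, back, root, core, front]
Visit queue → queue [sink, ingest, leaf, relay, auth, back, root, core, front]
Visit sink; enqueue mesh → queue [ingest, leaf, relay, auth, back, root, core, front, mesh]
Visit ingest → queue [leaf, relay, auth, back, root, core, front, mesh]
Visit leaf → queue [relay, auth, back, root, core, front, mesh]
Visit relay → queue [auth, back, root, core, front, mesh]
Visit auth; enqueue edge → queue [back, root, core, front, mesh, edge]
Visit back → queue [root, core, front, mesh, edge]
Visit root → queue [core, front, mesh, edge]
Visit core → queue [front, mesh, edge]
Visit front → queue [mesh, edge]
Visit mesh → queue [edge]
Visit edge → queue []

Visit order: store, agent, gate, hub, ledger, queue, sink, ingest, leaf, relay, auth, back, root, core, front, mesh, edge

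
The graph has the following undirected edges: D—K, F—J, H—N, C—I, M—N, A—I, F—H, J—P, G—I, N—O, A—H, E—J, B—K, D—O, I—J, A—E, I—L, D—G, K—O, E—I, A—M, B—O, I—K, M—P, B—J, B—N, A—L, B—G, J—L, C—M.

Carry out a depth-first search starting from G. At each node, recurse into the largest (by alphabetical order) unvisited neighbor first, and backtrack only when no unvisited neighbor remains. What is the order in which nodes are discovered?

G, I, L, J, P, M, N, O, K, D, B, H, F, A, E, C

Visit G
G → I
I → L
L → J
J → P
P → M
M → N
N → O
O → K
K → D
K → B
N → H
H → F
H → A
A → E
M → C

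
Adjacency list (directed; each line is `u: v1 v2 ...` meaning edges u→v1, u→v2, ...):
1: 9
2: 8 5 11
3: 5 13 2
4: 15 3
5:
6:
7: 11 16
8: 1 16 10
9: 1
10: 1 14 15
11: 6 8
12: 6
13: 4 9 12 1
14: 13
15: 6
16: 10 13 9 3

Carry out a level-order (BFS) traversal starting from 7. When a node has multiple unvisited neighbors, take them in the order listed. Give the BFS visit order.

Visit 7; enqueue 11, 16 → queue [11, 16]
Visit 11; enqueue 6, 8 → queue [16, 6, 8]
Visit 16; enqueue 10, 13, 9, 3 → queue [6, 8, 10, 13, 9, 3]
Visit 6 → queue [8, 10, 13, 9, 3]
Visit 8; enqueue 1 → queue [10, 13, 9, 3, 1]
Visit 10; enqueue 14, 15 → queue [13, 9, 3, 1, 14, 15]
Visit 13; enqueue 4, 12 → queue [9, 3, 1, 14, 15, 4, 12]
Visit 9 → queue [3, 1, 14, 15, 4, 12]
Visit 3; enqueue 5, 2 → queue [1, 14, 15, 4, 12, 5, 2]
Visit 1 → queue [14, 15, 4, 12, 5, 2]
Visit 14 → queue [15, 4, 12, 5, 2]
Visit 15 → queue [4, 12, 5, 2]
Visit 4 → queue [12, 5, 2]
Visit 12 → queue [5, 2]
Visit 5 → queue [2]
Visit 2 → queue []

7 11 16 6 8 10 13 9 3 1 14 15 4 12 5 2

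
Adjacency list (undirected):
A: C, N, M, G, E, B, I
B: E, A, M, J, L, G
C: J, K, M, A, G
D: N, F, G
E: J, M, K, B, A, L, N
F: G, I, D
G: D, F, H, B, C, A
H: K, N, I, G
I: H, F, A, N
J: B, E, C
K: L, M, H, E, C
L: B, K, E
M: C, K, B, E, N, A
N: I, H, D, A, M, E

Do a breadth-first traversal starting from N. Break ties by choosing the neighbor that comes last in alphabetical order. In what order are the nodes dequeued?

N -> M -> I -> H -> E -> D -> A -> K -> C -> B -> F -> G -> L -> J

Visit N; enqueue M, I, H, E, D, A → queue [M, I, H, E, D, A]
Visit M; enqueue K, C, B → queue [I, H, E, D, A, K, C, B]
Visit I; enqueue F → queue [H, E, D, A, K, C, B, F]
Visit H; enqueue G → queue [E, D, A, K, C, B, F, G]
Visit E; enqueue L, J → queue [D, A, K, C, B, F, G, L, J]
Visit D → queue [A, K, C, B, F, G, L, J]
Visit A → queue [K, C, B, F, G, L, J]
Visit K → queue [C, B, F, G, L, J]
Visit C → queue [B, F, G, L, J]
Visit B → queue [F, G, L, J]
Visit F → queue [G, L, J]
Visit G → queue [L, J]
Visit L → queue [J]
Visit J → queue []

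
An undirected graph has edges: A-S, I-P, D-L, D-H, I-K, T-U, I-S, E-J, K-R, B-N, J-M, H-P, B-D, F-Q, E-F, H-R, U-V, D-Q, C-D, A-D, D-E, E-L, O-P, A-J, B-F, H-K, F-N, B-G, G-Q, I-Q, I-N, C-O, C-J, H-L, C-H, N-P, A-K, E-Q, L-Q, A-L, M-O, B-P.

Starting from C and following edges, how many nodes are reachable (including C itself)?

19

BFS from C visits: C, D, H, J, O, A, B, E, L, Q, K, P, R, M, S, F, G, N, I
Reachable nodes: 19 of 22 total.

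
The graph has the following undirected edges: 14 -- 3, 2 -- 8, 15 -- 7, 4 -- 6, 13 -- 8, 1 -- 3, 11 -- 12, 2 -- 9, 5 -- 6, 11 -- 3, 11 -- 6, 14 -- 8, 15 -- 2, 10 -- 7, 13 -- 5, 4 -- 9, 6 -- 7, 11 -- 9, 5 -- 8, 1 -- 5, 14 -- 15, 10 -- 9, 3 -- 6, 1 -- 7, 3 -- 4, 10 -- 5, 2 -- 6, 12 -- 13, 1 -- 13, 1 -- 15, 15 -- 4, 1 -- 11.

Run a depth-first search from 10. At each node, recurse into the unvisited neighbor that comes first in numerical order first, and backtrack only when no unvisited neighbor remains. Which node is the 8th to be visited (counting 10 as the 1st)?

Visit 10
10 → 5
5 → 1
1 → 3
3 → 4
4 → 6
6 → 2
2 → 8
8 → 13
13 → 12
12 → 11
11 → 9
8 → 14
14 → 15
15 → 7

Visit order: 10, 5, 1, 3, 4, 6, 2, 8, 13, 12, 11, 9, 14, 15, 7

8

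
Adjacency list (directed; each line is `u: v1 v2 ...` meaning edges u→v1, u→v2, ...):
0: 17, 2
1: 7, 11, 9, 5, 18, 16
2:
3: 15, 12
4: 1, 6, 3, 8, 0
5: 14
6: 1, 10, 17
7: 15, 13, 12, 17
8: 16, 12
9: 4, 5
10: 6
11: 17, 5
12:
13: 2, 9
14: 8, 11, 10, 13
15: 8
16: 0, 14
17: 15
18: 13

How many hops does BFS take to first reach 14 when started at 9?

2

Level 0: 9
Level 1: 4, 5
Level 2: 0, 1, 3, 6, 8, 14
Level 3: 2, 7, 10, 11, 12, 13, 15, 16, 17, 18
14 first appears at level 2.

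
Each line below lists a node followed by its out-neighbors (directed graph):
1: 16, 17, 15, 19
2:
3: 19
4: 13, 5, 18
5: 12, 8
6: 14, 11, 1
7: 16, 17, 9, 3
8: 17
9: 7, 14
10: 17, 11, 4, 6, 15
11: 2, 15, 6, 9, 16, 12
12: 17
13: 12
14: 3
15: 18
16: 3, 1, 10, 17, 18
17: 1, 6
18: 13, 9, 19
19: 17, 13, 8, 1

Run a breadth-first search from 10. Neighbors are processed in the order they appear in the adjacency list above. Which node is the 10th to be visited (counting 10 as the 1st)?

Visit 10; enqueue 17, 11, 4, 6, 15 → queue [17, 11, 4, 6, 15]
Visit 17; enqueue 1 → queue [11, 4, 6, 15, 1]
Visit 11; enqueue 2, 9, 16, 12 → queue [4, 6, 15, 1, 2, 9, 16, 12]
Visit 4; enqueue 13, 5, 18 → queue [6, 15, 1, 2, 9, 16, 12, 13, 5, 18]
Visit 6; enqueue 14 → queue [15, 1, 2, 9, 16, 12, 13, 5, 18, 14]
Visit 15 → queue [1, 2, 9, 16, 12, 13, 5, 18, 14]
Visit 1; enqueue 19 → queue [2, 9, 16, 12, 13, 5, 18, 14, 19]
Visit 2 → queue [9, 16, 12, 13, 5, 18, 14, 19]
Visit 9; enqueue 7 → queue [16, 12, 13, 5, 18, 14, 19, 7]
Visit 16; enqueue 3 → queue [12, 13, 5, 18, 14, 19, 7, 3]
Visit 12 → queue [13, 5, 18, 14, 19, 7, 3]
Visit 13 → queue [5, 18, 14, 19, 7, 3]
Visit 5; enqueue 8 → queue [18, 14, 19, 7, 3, 8]
Visit 18 → queue [14, 19, 7, 3, 8]
Visit 14 → queue [19, 7, 3, 8]
Visit 19 → queue [7, 3, 8]
Visit 7 → queue [3, 8]
Visit 3 → queue [8]
Visit 8 → queue []

Visit order: 10, 17, 11, 4, 6, 15, 1, 2, 9, 16, 12, 13, 5, 18, 14, 19, 7, 3, 8

16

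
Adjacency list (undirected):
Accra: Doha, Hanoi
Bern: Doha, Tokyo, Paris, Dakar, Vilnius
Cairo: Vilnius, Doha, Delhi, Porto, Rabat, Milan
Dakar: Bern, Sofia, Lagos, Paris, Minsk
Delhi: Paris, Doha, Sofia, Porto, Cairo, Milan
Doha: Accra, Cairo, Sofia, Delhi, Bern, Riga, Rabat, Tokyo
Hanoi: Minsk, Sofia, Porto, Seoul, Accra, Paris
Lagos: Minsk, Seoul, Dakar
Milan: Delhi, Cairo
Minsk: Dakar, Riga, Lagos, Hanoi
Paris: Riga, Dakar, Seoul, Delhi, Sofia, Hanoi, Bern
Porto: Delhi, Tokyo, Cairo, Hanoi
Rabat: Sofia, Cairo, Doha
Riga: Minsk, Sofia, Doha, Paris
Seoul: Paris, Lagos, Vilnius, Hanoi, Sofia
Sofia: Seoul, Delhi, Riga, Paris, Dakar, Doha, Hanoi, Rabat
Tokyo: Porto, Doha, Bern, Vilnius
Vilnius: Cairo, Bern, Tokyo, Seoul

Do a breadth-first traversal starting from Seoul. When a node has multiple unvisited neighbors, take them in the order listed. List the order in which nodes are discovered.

Seoul, Paris, Lagos, Vilnius, Hanoi, Sofia, Riga, Dakar, Delhi, Bern, Minsk, Cairo, Tokyo, Porto, Accra, Doha, Rabat, Milan

Visit Seoul; enqueue Paris, Lagos, Vilnius, Hanoi, Sofia → queue [Paris, Lagos, Vilnius, Hanoi, Sofia]
Visit Paris; enqueue Riga, Dakar, Delhi, Bern → queue [Lagos, Vilnius, Hanoi, Sofia, Riga, Dakar, Delhi, Bern]
Visit Lagos; enqueue Minsk → queue [Vilnius, Hanoi, Sofia, Riga, Dakar, Delhi, Bern, Minsk]
Visit Vilnius; enqueue Cairo, Tokyo → queue [Hanoi, Sofia, Riga, Dakar, Delhi, Bern, Minsk, Cairo, Tokyo]
Visit Hanoi; enqueue Porto, Accra → queue [Sofia, Riga, Dakar, Delhi, Bern, Minsk, Cairo, Tokyo, Porto, Accra]
Visit Sofia; enqueue Doha, Rabat → queue [Riga, Dakar, Delhi, Bern, Minsk, Cairo, Tokyo, Porto, Accra, Doha, Rabat]
Visit Riga → queue [Dakar, Delhi, Bern, Minsk, Cairo, Tokyo, Porto, Accra, Doha, Rabat]
Visit Dakar → queue [Delhi, Bern, Minsk, Cairo, Tokyo, Porto, Accra, Doha, Rabat]
Visit Delhi; enqueue Milan → queue [Bern, Minsk, Cairo, Tokyo, Porto, Accra, Doha, Rabat, Milan]
Visit Bern → queue [Minsk, Cairo, Tokyo, Porto, Accra, Doha, Rabat, Milan]
Visit Minsk → queue [Cairo, Tokyo, Porto, Accra, Doha, Rabat, Milan]
Visit Cairo → queue [Tokyo, Porto, Accra, Doha, Rabat, Milan]
Visit Tokyo → queue [Porto, Accra, Doha, Rabat, Milan]
Visit Porto → queue [Accra, Doha, Rabat, Milan]
Visit Accra → queue [Doha, Rabat, Milan]
Visit Doha → queue [Rabat, Milan]
Visit Rabat → queue [Milan]
Visit Milan → queue []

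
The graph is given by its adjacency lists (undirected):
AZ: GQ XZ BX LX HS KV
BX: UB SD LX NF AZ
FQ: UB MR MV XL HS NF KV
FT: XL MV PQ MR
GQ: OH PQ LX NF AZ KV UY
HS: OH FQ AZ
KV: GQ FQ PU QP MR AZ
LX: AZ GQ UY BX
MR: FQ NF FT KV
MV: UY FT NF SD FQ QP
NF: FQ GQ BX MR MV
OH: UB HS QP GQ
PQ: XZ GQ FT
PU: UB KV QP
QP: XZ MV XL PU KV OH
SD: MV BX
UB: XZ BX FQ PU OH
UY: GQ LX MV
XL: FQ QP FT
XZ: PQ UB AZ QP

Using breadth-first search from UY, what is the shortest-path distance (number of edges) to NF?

Level 0: UY
Level 1: GQ, LX, MV
Level 2: AZ, BX, FQ, FT, KV, NF, OH, PQ, QP, SD
Level 3: HS, MR, PU, UB, XL, XZ
NF first appears at level 2.

2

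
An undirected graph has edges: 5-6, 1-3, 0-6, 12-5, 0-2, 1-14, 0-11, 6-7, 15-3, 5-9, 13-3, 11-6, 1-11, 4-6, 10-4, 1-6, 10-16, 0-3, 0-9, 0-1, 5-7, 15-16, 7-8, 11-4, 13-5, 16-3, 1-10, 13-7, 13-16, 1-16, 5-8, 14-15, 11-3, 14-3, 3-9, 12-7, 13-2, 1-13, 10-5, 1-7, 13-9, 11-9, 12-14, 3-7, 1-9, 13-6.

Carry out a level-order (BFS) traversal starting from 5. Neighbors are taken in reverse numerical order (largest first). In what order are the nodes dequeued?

Visit 5; enqueue 13, 12, 10, 9, 8, 7, 6 → queue [13, 12, 10, 9, 8, 7, 6]
Visit 13; enqueue 16, 3, 2, 1 → queue [12, 10, 9, 8, 7, 6, 16, 3, 2, 1]
Visit 12; enqueue 14 → queue [10, 9, 8, 7, 6, 16, 3, 2, 1, 14]
Visit 10; enqueue 4 → queue [9, 8, 7, 6, 16, 3, 2, 1, 14, 4]
Visit 9; enqueue 11, 0 → queue [8, 7, 6, 16, 3, 2, 1, 14, 4, 11, 0]
Visit 8 → queue [7, 6, 16, 3, 2, 1, 14, 4, 11, 0]
Visit 7 → queue [6, 16, 3, 2, 1, 14, 4, 11, 0]
Visit 6 → queue [16, 3, 2, 1, 14, 4, 11, 0]
Visit 16; enqueue 15 → queue [3, 2, 1, 14, 4, 11, 0, 15]
Visit 3 → queue [2, 1, 14, 4, 11, 0, 15]
Visit 2 → queue [1, 14, 4, 11, 0, 15]
Visit 1 → queue [14, 4, 11, 0, 15]
Visit 14 → queue [4, 11, 0, 15]
Visit 4 → queue [11, 0, 15]
Visit 11 → queue [0, 15]
Visit 0 → queue [15]
Visit 15 → queue []

5, 13, 12, 10, 9, 8, 7, 6, 16, 3, 2, 1, 14, 4, 11, 0, 15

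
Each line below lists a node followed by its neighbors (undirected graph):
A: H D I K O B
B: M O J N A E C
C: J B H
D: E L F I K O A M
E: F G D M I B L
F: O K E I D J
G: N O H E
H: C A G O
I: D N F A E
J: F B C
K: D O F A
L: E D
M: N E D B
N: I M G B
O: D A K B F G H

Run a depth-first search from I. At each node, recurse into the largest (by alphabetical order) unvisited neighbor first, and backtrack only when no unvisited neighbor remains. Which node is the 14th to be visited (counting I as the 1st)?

A

Visit I
I → N
N → M
M → E
E → L
L → D
D → O
O → K
K → F
F → J
J → C
C → H
H → G
H → A
A → B

Visit order: I, N, M, E, L, D, O, K, F, J, C, H, G, A, B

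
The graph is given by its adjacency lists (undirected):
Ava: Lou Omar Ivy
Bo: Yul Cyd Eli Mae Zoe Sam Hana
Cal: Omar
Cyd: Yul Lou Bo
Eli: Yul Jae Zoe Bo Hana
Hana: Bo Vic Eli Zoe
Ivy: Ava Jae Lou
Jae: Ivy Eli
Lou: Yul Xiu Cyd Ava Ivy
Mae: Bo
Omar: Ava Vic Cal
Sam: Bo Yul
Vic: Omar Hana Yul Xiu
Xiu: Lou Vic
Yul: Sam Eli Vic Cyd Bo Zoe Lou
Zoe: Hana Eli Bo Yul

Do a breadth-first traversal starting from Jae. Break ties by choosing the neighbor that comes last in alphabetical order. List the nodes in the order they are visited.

Visit Jae; enqueue Ivy, Eli → queue [Ivy, Eli]
Visit Ivy; enqueue Lou, Ava → queue [Eli, Lou, Ava]
Visit Eli; enqueue Zoe, Yul, Hana, Bo → queue [Lou, Ava, Zoe, Yul, Hana, Bo]
Visit Lou; enqueue Xiu, Cyd → queue [Ava, Zoe, Yul, Hana, Bo, Xiu, Cyd]
Visit Ava; enqueue Omar → queue [Zoe, Yul, Hana, Bo, Xiu, Cyd, Omar]
Visit Zoe → queue [Yul, Hana, Bo, Xiu, Cyd, Omar]
Visit Yul; enqueue Vic, Sam → queue [Hana, Bo, Xiu, Cyd, Omar, Vic, Sam]
Visit Hana → queue [Bo, Xiu, Cyd, Omar, Vic, Sam]
Visit Bo; enqueue Mae → queue [Xiu, Cyd, Omar, Vic, Sam, Mae]
Visit Xiu → queue [Cyd, Omar, Vic, Sam, Mae]
Visit Cyd → queue [Omar, Vic, Sam, Mae]
Visit Omar; enqueue Cal → queue [Vic, Sam, Mae, Cal]
Visit Vic → queue [Sam, Mae, Cal]
Visit Sam → queue [Mae, Cal]
Visit Mae → queue [Cal]
Visit Cal → queue []

Jae, Ivy, Eli, Lou, Ava, Zoe, Yul, Hana, Bo, Xiu, Cyd, Omar, Vic, Sam, Mae, Cal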